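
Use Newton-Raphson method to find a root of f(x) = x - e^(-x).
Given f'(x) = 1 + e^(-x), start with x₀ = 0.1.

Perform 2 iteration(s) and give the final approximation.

f(x) = x - e^(-x)
f'(x) = 1 + e^(-x)
x₀ = 0.1

Newton-Raphson formula: x_{n+1} = x_n - f(x_n)/f'(x_n)

Iteration 1:
  f(0.100000) = -0.804837
  f'(0.100000) = 1.904837
  x_1 = 0.100000 - (-0.804837)/1.904837 = 0.522523
Iteration 2:
  f(0.522523) = -0.070500
  f'(0.522523) = 1.593023
  x_2 = 0.522523 - (-0.070500)/1.593023 = 0.566778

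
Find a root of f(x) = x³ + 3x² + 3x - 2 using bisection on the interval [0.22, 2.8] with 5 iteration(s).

f(x) = x³ + 3x² + 3x - 2
Initial interval: [0.22, 2.8]

Iteration 1:
  c_1 = (0.220000 + 2.800000)/2 = 1.510000
  f(c_1) = f(1.510000) = 12.813251
  f(a) × f(c) < 0, new interval: [0.220000, 1.510000]
Iteration 2:
  c_2 = (0.220000 + 1.510000)/2 = 0.865000
  f(c_2) = f(0.865000) = 3.486890
  f(a) × f(c) < 0, new interval: [0.220000, 0.865000]
Iteration 3:
  c_3 = (0.220000 + 0.865000)/2 = 0.542500
  f(c_3) = f(0.542500) = 0.670080
  f(a) × f(c) < 0, new interval: [0.220000, 0.542500]
Iteration 4:
  c_4 = (0.220000 + 0.542500)/2 = 0.381250
  f(c_4) = f(0.381250) = -0.364780
  f(a) × f(c) ≥ 0, new interval: [0.381250, 0.542500]
Iteration 5:
  c_5 = (0.381250 + 0.542500)/2 = 0.461875
  f(c_5) = f(0.461875) = 0.124142
  f(a) × f(c) < 0, new interval: [0.381250, 0.461875]

After 5 iteration(s), the approximation is c_5 = 0.461875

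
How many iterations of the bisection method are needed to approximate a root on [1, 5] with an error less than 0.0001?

We need (b-a)/2^n ≤ 0.0001
(5 - 1)/2^n ≤ 0.0001
4/2^n ≤ 0.0001
2^n ≥ 40000
n ≥ log₂(40000) = 15.29
n ≥ 16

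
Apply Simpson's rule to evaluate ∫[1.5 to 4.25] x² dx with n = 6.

f(x) = x²
a = 1.5, b = 4.25, n = 6
h = (b - a)/n = 0.458333

Simpson's rule: (h/3)[f(x₀) + 4f(x₁) + 2f(x₂) + ... + f(xₙ)]

x_0 = 1.5000, f(x_0) = 2.250000, coefficient = 1
x_1 = 1.9583, f(x_1) = 3.835069, coefficient = 4
x_2 = 2.4167, f(x_2) = 5.840278, coefficient = 2
x_3 = 2.8750, f(x_3) = 8.265625, coefficient = 4
x_4 = 3.3333, f(x_4) = 11.111111, coefficient = 2
x_5 = 3.7917, f(x_5) = 14.376736, coefficient = 4
x_6 = 4.2500, f(x_6) = 18.062500, coefficient = 1

I ≈ (0.458333/3) × 160.125000 = 24.463542
Exact value: 24.463542
Error: 0.000000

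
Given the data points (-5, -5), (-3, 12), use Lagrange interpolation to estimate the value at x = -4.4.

Lagrange interpolation formula:
P(x) = Σ yᵢ × Lᵢ(x)
where Lᵢ(x) = Π_{j≠i} (x - xⱼ)/(xᵢ - xⱼ)

L_0(-4.4) = (-4.4 - (-3))/(-5 - (-3)) = 0.700000
L_1(-4.4) = (-4.4 - (-5))/(-3 - (-5)) = 0.300000

P(-4.4) = (-5)×L_0(-4.4) + 12×L_1(-4.4)
P(-4.4) = 0.100000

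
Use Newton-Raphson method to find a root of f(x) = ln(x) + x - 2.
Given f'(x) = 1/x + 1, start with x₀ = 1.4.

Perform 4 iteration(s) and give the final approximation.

f(x) = ln(x) + x - 2
f'(x) = 1/x + 1
x₀ = 1.4

Newton-Raphson formula: x_{n+1} = x_n - f(x_n)/f'(x_n)

Iteration 1:
  f(1.400000) = -0.263528
  f'(1.400000) = 1.714286
  x_1 = 1.400000 - (-0.263528)/1.714286 = 1.553725
Iteration 2:
  f(1.553725) = -0.005621
  f'(1.553725) = 1.643615
  x_2 = 1.553725 - (-0.005621)/1.643615 = 1.557144
Iteration 3:
  f(1.557144) = -0.000002
  f'(1.557144) = 1.642201
  x_3 = 1.557144 - (-0.000002)/1.642201 = 1.557146
Iteration 4:
  f(1.557146) = 0.000000
  f'(1.557146) = 1.642201
  x_4 = 1.557146 - 0.000000/1.642201 = 1.557146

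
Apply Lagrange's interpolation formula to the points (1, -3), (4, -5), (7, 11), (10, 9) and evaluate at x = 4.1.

Lagrange interpolation formula:
P(x) = Σ yᵢ × Lᵢ(x)
where Lᵢ(x) = Π_{j≠i} (x - xⱼ)/(xᵢ - xⱼ)

L_0(4.1) = (4.1 - 4)/(1 - 4) × (4.1 - 7)/(1 - 7) × (4.1 - 10)/(1 - 10) = -0.010562
L_1(4.1) = (4.1 - 1)/(4 - 1) × (4.1 - 7)/(4 - 7) × (4.1 - 10)/(4 - 10) = 0.982241
L_2(4.1) = (4.1 - 1)/(7 - 1) × (4.1 - 4)/(7 - 4) × (4.1 - 10)/(7 - 10) = 0.033870
L_3(4.1) = (4.1 - 1)/(10 - 1) × (4.1 - 4)/(10 - 4) × (4.1 - 7)/(10 - 7) = -0.005549

P(4.1) = (-3)×L_0(4.1) + (-5)×L_1(4.1) + 11×L_2(4.1) + 9×L_3(4.1)
P(4.1) = -4.556889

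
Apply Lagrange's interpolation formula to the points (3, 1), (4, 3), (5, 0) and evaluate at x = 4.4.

Lagrange interpolation formula:
P(x) = Σ yᵢ × Lᵢ(x)
where Lᵢ(x) = Π_{j≠i} (x - xⱼ)/(xᵢ - xⱼ)

L_0(4.4) = (4.4 - 4)/(3 - 4) × (4.4 - 5)/(3 - 5) = -0.120000
L_1(4.4) = (4.4 - 3)/(4 - 3) × (4.4 - 5)/(4 - 5) = 0.840000
L_2(4.4) = (4.4 - 3)/(5 - 3) × (4.4 - 4)/(5 - 4) = 0.280000

P(4.4) = 1×L_0(4.4) + 3×L_1(4.4) + 0×L_2(4.4)
P(4.4) = 2.400000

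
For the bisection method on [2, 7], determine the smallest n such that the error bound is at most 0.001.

We need (b-a)/2^n ≤ 0.001
(7 - 2)/2^n ≤ 0.001
5/2^n ≤ 0.001
2^n ≥ 5000
n ≥ log₂(5000) = 12.29
n ≥ 13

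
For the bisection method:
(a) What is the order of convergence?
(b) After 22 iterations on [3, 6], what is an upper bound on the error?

(a) Bisection has linear (order 1) convergence; the error is halved each step.

(b) Error bound = (b-a)/2^n = (6 - 3)/2^{22}
    = 3/2^{22}

(a) 1 (linear); (b) error ≤ 7.15e-07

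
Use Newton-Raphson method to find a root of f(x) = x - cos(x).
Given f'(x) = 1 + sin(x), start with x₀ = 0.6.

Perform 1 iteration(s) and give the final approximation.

f(x) = x - cos(x)
f'(x) = 1 + sin(x)
x₀ = 0.6

Newton-Raphson formula: x_{n+1} = x_n - f(x_n)/f'(x_n)

Iteration 1:
  f(0.600000) = -0.225336
  f'(0.600000) = 1.564642
  x_1 = 0.600000 - (-0.225336)/1.564642 = 0.744017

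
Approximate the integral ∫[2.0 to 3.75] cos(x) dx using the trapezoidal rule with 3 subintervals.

f(x) = cos(x)
a = 2.0, b = 3.75, n = 3
h = (b - a)/n = 0.583333

Trapezoidal rule: (h/2)[f(x₀) + 2f(x₁) + 2f(x₂) + ... + f(xₙ)]

x_0 = 2.0000, f(x_0) = -0.416147, coefficient = 1
x_1 = 2.5833, f(x_1) = -0.848178, coefficient = 2
x_2 = 3.1667, f(x_2) = -0.999686, coefficient = 2
x_3 = 3.7500, f(x_3) = -0.820559, coefficient = 1

I ≈ (0.583333/2) × -4.932434 = -1.438627
Exact value: -1.480859
Error: 0.042232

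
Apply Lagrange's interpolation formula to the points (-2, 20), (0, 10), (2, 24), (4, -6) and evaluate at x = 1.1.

Lagrange interpolation formula:
P(x) = Σ yᵢ × Lᵢ(x)
where Lᵢ(x) = Π_{j≠i} (x - xⱼ)/(xᵢ - xⱼ)

L_0(1.1) = (1.1 - 0)/(-2 - 0) × (1.1 - 2)/(-2 - 2) × (1.1 - 4)/(-2 - 4) = -0.059812
L_1(1.1) = (1.1 - (-2))/(0 - (-2)) × (1.1 - 2)/(0 - 2) × (1.1 - 4)/(0 - 4) = 0.505687
L_2(1.1) = (1.1 - (-2))/(2 - (-2)) × (1.1 - 0)/(2 - 0) × (1.1 - 4)/(2 - 4) = 0.618063
L_3(1.1) = (1.1 - (-2))/(4 - (-2)) × (1.1 - 0)/(4 - 0) × (1.1 - 2)/(4 - 2) = -0.063938

P(1.1) = 20×L_0(1.1) + 10×L_1(1.1) + 24×L_2(1.1) + (-6)×L_3(1.1)
P(1.1) = 19.077750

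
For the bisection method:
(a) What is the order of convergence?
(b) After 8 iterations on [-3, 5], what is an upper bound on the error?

(a) Bisection has linear (order 1) convergence; the error is halved each step.

(b) Error bound = (b-a)/2^n = (5 - (-3))/2^{8}
    = 8/2^{8}

(a) 1 (linear); (b) error ≤ 3.12e-02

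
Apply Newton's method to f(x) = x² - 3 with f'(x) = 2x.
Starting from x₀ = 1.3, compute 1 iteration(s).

f(x) = x² - 3
f'(x) = 2x
x₀ = 1.3

Newton-Raphson formula: x_{n+1} = x_n - f(x_n)/f'(x_n)

Iteration 1:
  f(1.300000) = -1.310000
  f'(1.300000) = 2.600000
  x_1 = 1.300000 - (-1.310000)/2.600000 = 1.803846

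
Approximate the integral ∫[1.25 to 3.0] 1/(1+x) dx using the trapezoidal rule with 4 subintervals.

f(x) = 1/(1+x)
a = 1.25, b = 3.0, n = 4
h = (b - a)/n = 0.437500

Trapezoidal rule: (h/2)[f(x₀) + 2f(x₁) + 2f(x₂) + ... + f(xₙ)]

x_0 = 1.2500, f(x_0) = 0.444444, coefficient = 1
x_1 = 1.6875, f(x_1) = 0.372093, coefficient = 2
x_2 = 2.1250, f(x_2) = 0.320000, coefficient = 2
x_3 = 2.5625, f(x_3) = 0.280702, coefficient = 2
x_4 = 3.0000, f(x_4) = 0.250000, coefficient = 1

I ≈ (0.437500/2) × 2.640034 = 0.577507
Exact value: 0.575364
Error: 0.002143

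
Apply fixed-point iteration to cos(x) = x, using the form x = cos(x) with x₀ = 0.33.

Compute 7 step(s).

Equation: cos(x) = x
Fixed-point form: x = cos(x)
x₀ = 0.33

x_1 = g(0.330000) = 0.946042
x_2 = g(0.946042) = 0.584898
x_3 = g(0.584898) = 0.833769
x_4 = g(0.833769) = 0.672090
x_5 = g(0.672090) = 0.782522
x_6 = g(0.782522) = 0.709138
x_7 = g(0.709138) = 0.758924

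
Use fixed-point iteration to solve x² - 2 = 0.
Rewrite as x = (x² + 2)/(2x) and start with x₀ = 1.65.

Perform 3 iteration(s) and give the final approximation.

Equation: x² - 2 = 0
Fixed-point form: x = (x² + 2)/(2x)
x₀ = 1.65

x_1 = g(1.650000) = 1.431061
x_2 = g(1.431061) = 1.414313
x_3 = g(1.414313) = 1.414214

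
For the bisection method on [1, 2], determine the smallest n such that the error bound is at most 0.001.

We need (b-a)/2^n ≤ 0.001
(2 - 1)/2^n ≤ 0.001
1/2^n ≤ 0.001
2^n ≥ 1000
n ≥ log₂(1000) = 9.97
n ≥ 10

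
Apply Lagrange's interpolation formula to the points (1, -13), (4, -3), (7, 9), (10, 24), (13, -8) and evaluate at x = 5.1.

Lagrange interpolation formula:
P(x) = Σ yᵢ × Lᵢ(x)
where Lᵢ(x) = Π_{j≠i} (x - xⱼ)/(xᵢ - xⱼ)

L_0(5.1) = (5.1 - 4)/(1 - 4) × (5.1 - 7)/(1 - 7) × (5.1 - 10)/(1 - 10) × (5.1 - 13)/(1 - 13) = -0.041617
L_1(5.1) = (5.1 - 1)/(4 - 1) × (5.1 - 7)/(4 - 7) × (5.1 - 10)/(4 - 10) × (5.1 - 13)/(4 - 13) = 0.620475
L_2(5.1) = (5.1 - 1)/(7 - 1) × (5.1 - 4)/(7 - 4) × (5.1 - 10)/(7 - 10) × (5.1 - 13)/(7 - 13) = 0.538834
L_3(5.1) = (5.1 - 1)/(10 - 1) × (5.1 - 4)/(10 - 4) × (5.1 - 7)/(10 - 7) × (5.1 - 13)/(10 - 13) = -0.139290
L_4(5.1) = (5.1 - 1)/(13 - 1) × (5.1 - 4)/(13 - 4) × (5.1 - 7)/(13 - 7) × (5.1 - 10)/(13 - 10) = 0.021599

P(5.1) = (-13)×L_0(5.1) + (-3)×L_1(5.1) + 9×L_2(5.1) + 24×L_3(5.1) + (-8)×L_4(5.1)
P(5.1) = 0.013343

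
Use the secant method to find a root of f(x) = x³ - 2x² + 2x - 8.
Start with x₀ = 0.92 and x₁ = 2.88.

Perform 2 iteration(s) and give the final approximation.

f(x) = x³ - 2x² + 2x - 8
x₀ = 0.92, x₁ = 2.88

Secant formula: x_{n+1} = x_n - f(x_n)(x_n - x_{n-1})/(f(x_n) - f(x_{n-1}))

Iteration 1:
  f(0.920000) = -7.074112
  f(2.880000) = 5.059072
  x_2 = 2.880000 - 5.059072×(2.880000 - 0.920000)/(5.059072 - (-7.074112))
       = 2.062755
Iteration 2:
  f(2.880000) = 5.059072
  f(2.062755) = -3.607469
  x_3 = 2.062755 - (-3.607469)×(2.062755 - 2.880000)/(-3.607469 - 5.059072)
       = 2.402935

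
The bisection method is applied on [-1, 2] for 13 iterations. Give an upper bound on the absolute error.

Bisection error bound: |error| ≤ (b-a)/2^n
|error| ≤ (2 - (-1))/2^13 = 3/2^13
|error| ≤ 0.0003662109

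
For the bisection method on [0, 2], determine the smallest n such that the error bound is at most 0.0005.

We need (b-a)/2^n ≤ 0.0005
(2 - 0)/2^n ≤ 0.0005
2/2^n ≤ 0.0005
2^n ≥ 4000
n ≥ log₂(4000) = 11.97
n ≥ 12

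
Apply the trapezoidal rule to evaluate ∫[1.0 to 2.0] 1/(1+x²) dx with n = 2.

f(x) = 1/(1+x²)
a = 1.0, b = 2.0, n = 2
h = (b - a)/n = 0.500000

Trapezoidal rule: (h/2)[f(x₀) + 2f(x₁) + 2f(x₂) + ... + f(xₙ)]

x_0 = 1.0000, f(x_0) = 0.500000, coefficient = 1
x_1 = 1.5000, f(x_1) = 0.307692, coefficient = 2
x_2 = 2.0000, f(x_2) = 0.200000, coefficient = 1

I ≈ (0.500000/2) × 1.315385 = 0.328846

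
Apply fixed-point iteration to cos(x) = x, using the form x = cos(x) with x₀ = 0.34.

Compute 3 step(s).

Equation: cos(x) = x
Fixed-point form: x = cos(x)
x₀ = 0.34

x_1 = g(0.340000) = 0.942755
x_2 = g(0.942755) = 0.587561
x_3 = g(0.587561) = 0.832295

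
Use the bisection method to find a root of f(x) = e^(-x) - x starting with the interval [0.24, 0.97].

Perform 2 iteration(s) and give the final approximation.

f(x) = e^(-x) - x
Initial interval: [0.24, 0.97]

Iteration 1:
  c_1 = (0.240000 + 0.970000)/2 = 0.605000
  f(c_1) = f(0.605000) = -0.058926
  f(a) × f(c) < 0, new interval: [0.240000, 0.605000]
Iteration 2:
  c_2 = (0.240000 + 0.605000)/2 = 0.422500
  f(c_2) = f(0.422500) = 0.232906
  f(a) × f(c) ≥ 0, new interval: [0.422500, 0.605000]

After 2 iteration(s), the approximation is c_2 = 0.422500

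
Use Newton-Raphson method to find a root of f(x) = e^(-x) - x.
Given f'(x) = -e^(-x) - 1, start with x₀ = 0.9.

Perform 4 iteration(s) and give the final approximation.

f(x) = e^(-x) - x
f'(x) = -e^(-x) - 1
x₀ = 0.9

Newton-Raphson formula: x_{n+1} = x_n - f(x_n)/f'(x_n)

Iteration 1:
  f(0.900000) = -0.493430
  f'(0.900000) = -1.406570
  x_1 = 0.900000 - (-0.493430)/(-1.406570) = 0.549196
Iteration 2:
  f(0.549196) = 0.028218
  f'(0.549196) = -1.577414
  x_2 = 0.549196 - 0.028218/(-1.577414) = 0.567085
Iteration 3:
  f(0.567085) = 0.000092
  f'(0.567085) = -1.567177
  x_3 = 0.567085 - 0.000092/(-1.567177) = 0.567143
Iteration 4:
  f(0.567143) = 0.000000
  f'(0.567143) = -1.567143
  x_4 = 0.567143 - 0.000000/(-1.567143) = 0.567143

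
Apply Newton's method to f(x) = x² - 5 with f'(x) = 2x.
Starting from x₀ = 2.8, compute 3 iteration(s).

f(x) = x² - 5
f'(x) = 2x
x₀ = 2.8

Newton-Raphson formula: x_{n+1} = x_n - f(x_n)/f'(x_n)

Iteration 1:
  f(2.800000) = 2.840000
  f'(2.800000) = 5.600000
  x_1 = 2.800000 - 2.840000/5.600000 = 2.292857
Iteration 2:
  f(2.292857) = 0.257194
  f'(2.292857) = 4.585714
  x_2 = 2.292857 - 0.257194/4.585714 = 2.236771
Iteration 3:
  f(2.236771) = 0.003146
  f'(2.236771) = 4.473543
  x_3 = 2.236771 - 0.003146/4.473543 = 2.236068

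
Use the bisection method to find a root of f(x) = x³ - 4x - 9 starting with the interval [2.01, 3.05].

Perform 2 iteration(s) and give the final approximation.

f(x) = x³ - 4x - 9
Initial interval: [2.01, 3.05]

Iteration 1:
  c_1 = (2.010000 + 3.050000)/2 = 2.530000
  f(c_1) = f(2.530000) = -2.925723
  f(a) × f(c) ≥ 0, new interval: [2.530000, 3.050000]
Iteration 2:
  c_2 = (2.530000 + 3.050000)/2 = 2.790000
  f(c_2) = f(2.790000) = 1.557639
  f(a) × f(c) < 0, new interval: [2.530000, 2.790000]

After 2 iteration(s), the approximation is c_2 = 2.790000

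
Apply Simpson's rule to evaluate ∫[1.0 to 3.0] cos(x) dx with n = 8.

f(x) = cos(x)
a = 1.0, b = 3.0, n = 8
h = (b - a)/n = 0.250000

Simpson's rule: (h/3)[f(x₀) + 4f(x₁) + 2f(x₂) + ... + f(xₙ)]

x_0 = 1.0000, f(x_0) = 0.540302, coefficient = 1
x_1 = 1.2500, f(x_1) = 0.315322, coefficient = 4
x_2 = 1.5000, f(x_2) = 0.070737, coefficient = 2
x_3 = 1.7500, f(x_3) = -0.178246, coefficient = 4
x_4 = 2.0000, f(x_4) = -0.416147, coefficient = 2
x_5 = 2.2500, f(x_5) = -0.628174, coefficient = 4
x_6 = 2.5000, f(x_6) = -0.801144, coefficient = 2
x_7 = 2.7500, f(x_7) = -0.924302, coefficient = 4
x_8 = 3.0000, f(x_8) = -0.989992, coefficient = 1

I ≈ (0.250000/3) × -8.404395 = -0.700366
Exact value: -0.700351
Error: 0.000015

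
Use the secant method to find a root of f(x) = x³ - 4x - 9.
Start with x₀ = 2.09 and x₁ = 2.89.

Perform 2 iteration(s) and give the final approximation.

f(x) = x³ - 4x - 9
x₀ = 2.09, x₁ = 2.89

Secant formula: x_{n+1} = x_n - f(x_n)(x_n - x_{n-1})/(f(x_n) - f(x_{n-1}))

Iteration 1:
  f(2.090000) = -8.230671
  f(2.890000) = 3.577569
  x_2 = 2.890000 - 3.577569×(2.890000 - 2.090000)/(3.577569 - (-8.230671))
       = 2.647622
Iteration 2:
  f(2.890000) = 3.577569
  f(2.647622) = -1.030913
  x_3 = 2.647622 - (-1.030913)×(2.647622 - 2.890000)/(-1.030913 - 3.577569)
       = 2.701842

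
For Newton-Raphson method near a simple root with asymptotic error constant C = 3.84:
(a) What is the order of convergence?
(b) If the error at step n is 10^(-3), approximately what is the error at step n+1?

(a) Newton-Raphson has quadratic (order 2) convergence near simple roots.
    This means |e_{n+1}| ≈ C|e_n|².

(b) With |e_n| = 10^(-3) and C = 3.84:
    |e_{n+1}| ≈ 3.84 × (10^(-3))² = 3.84 × 10^(-6)

(a) 2 (quadratic); (b) |e_{n+1}| ≈ 3.840e-06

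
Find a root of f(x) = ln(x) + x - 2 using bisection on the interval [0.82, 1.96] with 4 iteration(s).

f(x) = ln(x) + x - 2
Initial interval: [0.82, 1.96]

Iteration 1:
  c_1 = (0.820000 + 1.960000)/2 = 1.390000
  f(c_1) = f(1.390000) = -0.280696
  f(a) × f(c) ≥ 0, new interval: [1.390000, 1.960000]
Iteration 2:
  c_2 = (1.390000 + 1.960000)/2 = 1.675000
  f(c_2) = f(1.675000) = 0.190813
  f(a) × f(c) < 0, new interval: [1.390000, 1.675000]
Iteration 3:
  c_3 = (1.390000 + 1.675000)/2 = 1.532500
  f(c_3) = f(1.532500) = -0.040600
  f(a) × f(c) ≥ 0, new interval: [1.532500, 1.675000]
Iteration 4:
  c_4 = (1.532500 + 1.675000)/2 = 1.603750
  f(c_4) = f(1.603750) = 0.076095
  f(a) × f(c) < 0, new interval: [1.532500, 1.603750]

After 4 iteration(s), the approximation is c_4 = 1.603750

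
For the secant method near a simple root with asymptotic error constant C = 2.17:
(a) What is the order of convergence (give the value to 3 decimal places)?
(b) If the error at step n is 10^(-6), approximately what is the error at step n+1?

(a) Secant method has superlinear convergence with order φ = (1+√5)/2 ≈ 1.618.
    This means |e_{n+1}| ≈ C|e_n|^1.618.

(b) With |e_n| = 10^(-6) and C = 2.17:
    |e_{n+1}| ≈ 2.17 × (10^(-6))^1.618 = 2.17 × 10^(-9.71)

(a) ≈ 1.618 (golden ratio); (b) |e_{n+1}| ≈ 4.249e-10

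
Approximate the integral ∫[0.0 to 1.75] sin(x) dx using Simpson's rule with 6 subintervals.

f(x) = sin(x)
a = 0.0, b = 1.75, n = 6
h = (b - a)/n = 0.291667

Simpson's rule: (h/3)[f(x₀) + 4f(x₁) + 2f(x₂) + ... + f(xₙ)]

x_0 = 0.0000, f(x_0) = 0.000000, coefficient = 1
x_1 = 0.2917, f(x_1) = 0.287549, coefficient = 4
x_2 = 0.5833, f(x_2) = 0.550809, coefficient = 2
x_3 = 0.8750, f(x_3) = 0.767544, coefficient = 4
x_4 = 1.1667, f(x_4) = 0.919445, coefficient = 2
x_5 = 1.4583, f(x_5) = 0.993683, coefficient = 4
x_6 = 1.7500, f(x_6) = 0.983986, coefficient = 1

I ≈ (0.291667/3) × 12.119595 = 1.178294
Exact value: 1.178246
Error: 0.000048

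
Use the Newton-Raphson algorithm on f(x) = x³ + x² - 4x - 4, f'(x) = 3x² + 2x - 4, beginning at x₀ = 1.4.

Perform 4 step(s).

f(x) = x³ + x² - 4x - 4
f'(x) = 3x² + 2x - 4
x₀ = 1.4

Newton-Raphson formula: x_{n+1} = x_n - f(x_n)/f'(x_n)

Iteration 1:
  f(1.400000) = -4.896000
  f'(1.400000) = 4.680000
  x_1 = 1.400000 - (-4.896000)/4.680000 = 2.446154
Iteration 2:
  f(2.446154) = 6.836027
  f'(2.446154) = 18.843314
  x_2 = 2.446154 - 6.836027/18.843314 = 2.083371
Iteration 3:
  f(2.083371) = 1.049689
  f'(2.083371) = 13.188049
  x_3 = 2.083371 - 1.049689/13.188049 = 2.003777
Iteration 4:
  f(2.003777) = 0.045427
  f'(2.003777) = 12.052924
  x_4 = 2.003777 - 0.045427/12.052924 = 2.000008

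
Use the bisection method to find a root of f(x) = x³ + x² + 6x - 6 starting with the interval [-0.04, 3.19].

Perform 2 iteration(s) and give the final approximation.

f(x) = x³ + x² + 6x - 6
Initial interval: [-0.04, 3.19]

Iteration 1:
  c_1 = (-0.040000 + 3.190000)/2 = 1.575000
  f(c_1) = f(1.575000) = 9.837609
  f(a) × f(c) < 0, new interval: [-0.040000, 1.575000]
Iteration 2:
  c_2 = (-0.040000 + 1.575000)/2 = 0.767500
  f(c_2) = f(0.767500) = -0.353843
  f(a) × f(c) ≥ 0, new interval: [0.767500, 1.575000]

After 2 iteration(s), the approximation is c_2 = 0.767500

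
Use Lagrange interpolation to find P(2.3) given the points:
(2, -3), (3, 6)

Lagrange interpolation formula:
P(x) = Σ yᵢ × Lᵢ(x)
where Lᵢ(x) = Π_{j≠i} (x - xⱼ)/(xᵢ - xⱼ)

L_0(2.3) = (2.3 - 3)/(2 - 3) = 0.700000
L_1(2.3) = (2.3 - 2)/(3 - 2) = 0.300000

P(2.3) = (-3)×L_0(2.3) + 6×L_1(2.3)
P(2.3) = -0.300000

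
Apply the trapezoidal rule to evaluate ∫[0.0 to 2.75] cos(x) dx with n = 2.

f(x) = cos(x)
a = 0.0, b = 2.75, n = 2
h = (b - a)/n = 1.375000

Trapezoidal rule: (h/2)[f(x₀) + 2f(x₁) + 2f(x₂) + ... + f(xₙ)]

x_0 = 0.0000, f(x_0) = 1.000000, coefficient = 1
x_1 = 1.3750, f(x_1) = 0.194548, coefficient = 2
x_2 = 2.7500, f(x_2) = -0.924302, coefficient = 1

I ≈ (1.375000/2) × 0.464793 = 0.319545
Exact value: 0.381661
Error: 0.062116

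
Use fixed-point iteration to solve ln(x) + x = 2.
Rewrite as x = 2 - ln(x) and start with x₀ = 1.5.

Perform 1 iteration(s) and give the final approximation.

Equation: ln(x) + x = 2
Fixed-point form: x = 2 - ln(x)
x₀ = 1.5

x_1 = g(1.500000) = 1.594535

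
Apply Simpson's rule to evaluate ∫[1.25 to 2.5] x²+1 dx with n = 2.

f(x) = x²+1
a = 1.25, b = 2.5, n = 2
h = (b - a)/n = 0.625000

Simpson's rule: (h/3)[f(x₀) + 4f(x₁) + 2f(x₂) + ... + f(xₙ)]

x_0 = 1.2500, f(x_0) = 2.562500, coefficient = 1
x_1 = 1.8750, f(x_1) = 4.515625, coefficient = 4
x_2 = 2.5000, f(x_2) = 7.250000, coefficient = 1

I ≈ (0.625000/3) × 27.875000 = 5.807292
Exact value: 5.807292
Error: 0.000000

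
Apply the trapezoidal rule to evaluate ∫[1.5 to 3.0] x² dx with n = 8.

f(x) = x²
a = 1.5, b = 3.0, n = 8
h = (b - a)/n = 0.187500

Trapezoidal rule: (h/2)[f(x₀) + 2f(x₁) + 2f(x₂) + ... + f(xₙ)]

x_0 = 1.5000, f(x_0) = 2.250000, coefficient = 1
x_1 = 1.6875, f(x_1) = 2.847656, coefficient = 2
x_2 = 1.8750, f(x_2) = 3.515625, coefficient = 2
x_3 = 2.0625, f(x_3) = 4.253906, coefficient = 2
x_4 = 2.2500, f(x_4) = 5.062500, coefficient = 2
x_5 = 2.4375, f(x_5) = 5.941406, coefficient = 2
x_6 = 2.6250, f(x_6) = 6.890625, coefficient = 2
x_7 = 2.8125, f(x_7) = 7.910156, coefficient = 2
x_8 = 3.0000, f(x_8) = 9.000000, coefficient = 1

I ≈ (0.187500/2) × 84.093750 = 7.883789
Exact value: 7.875000
Error: 0.008789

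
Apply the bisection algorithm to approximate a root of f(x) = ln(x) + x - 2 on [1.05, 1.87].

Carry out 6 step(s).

f(x) = ln(x) + x - 2
Initial interval: [1.05, 1.87]

Iteration 1:
  c_1 = (1.050000 + 1.870000)/2 = 1.460000
  f(c_1) = f(1.460000) = -0.161564
  f(a) × f(c) ≥ 0, new interval: [1.460000, 1.870000]
Iteration 2:
  c_2 = (1.460000 + 1.870000)/2 = 1.665000
  f(c_2) = f(1.665000) = 0.174825
  f(a) × f(c) < 0, new interval: [1.460000, 1.665000]
Iteration 3:
  c_3 = (1.460000 + 1.665000)/2 = 1.562500
  f(c_3) = f(1.562500) = 0.008787
  f(a) × f(c) < 0, new interval: [1.460000, 1.562500]
Iteration 4:
  c_4 = (1.460000 + 1.562500)/2 = 1.511250
  f(c_4) = f(1.511250) = -0.075813
  f(a) × f(c) ≥ 0, new interval: [1.511250, 1.562500]
Iteration 5:
  c_5 = (1.511250 + 1.562500)/2 = 1.536875
  f(c_5) = f(1.536875) = -0.033374
  f(a) × f(c) ≥ 0, new interval: [1.536875, 1.562500]
Iteration 6:
  c_6 = (1.536875 + 1.562500)/2 = 1.549688
  f(c_6) = f(1.549688) = -0.012259
  f(a) × f(c) ≥ 0, new interval: [1.549688, 1.562500]

After 6 iteration(s), the approximation is c_6 = 1.549688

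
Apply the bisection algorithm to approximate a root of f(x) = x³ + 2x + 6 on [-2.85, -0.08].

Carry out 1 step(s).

f(x) = x³ + 2x + 6
Initial interval: [-2.85, -0.08]

Iteration 1:
  c_1 = (-2.850000 + (-0.080000))/2 = -1.465000
  f(c_1) = f(-1.465000) = -0.074220
  f(a) × f(c) ≥ 0, new interval: [-1.465000, -0.080000]

After 1 iteration(s), the approximation is c_1 = -1.465000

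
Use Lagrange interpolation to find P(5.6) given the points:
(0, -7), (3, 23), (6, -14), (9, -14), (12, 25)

Lagrange interpolation formula:
P(x) = Σ yᵢ × Lᵢ(x)
where Lᵢ(x) = Π_{j≠i} (x - xⱼ)/(xᵢ - xⱼ)

L_0(5.6) = (5.6 - 3)/(0 - 3) × (5.6 - 6)/(0 - 6) × (5.6 - 9)/(0 - 9) × (5.6 - 12)/(0 - 12) = -0.011641
L_1(5.6) = (5.6 - 0)/(3 - 0) × (5.6 - 6)/(3 - 6) × (5.6 - 9)/(3 - 9) × (5.6 - 12)/(3 - 12) = 0.100293
L_2(5.6) = (5.6 - 0)/(6 - 0) × (5.6 - 3)/(6 - 3) × (5.6 - 9)/(6 - 9) × (5.6 - 12)/(6 - 12) = 0.977857
L_3(5.6) = (5.6 - 0)/(9 - 0) × (5.6 - 3)/(9 - 3) × (5.6 - 6)/(9 - 6) × (5.6 - 12)/(9 - 12) = -0.076695
L_4(5.6) = (5.6 - 0)/(12 - 0) × (5.6 - 3)/(12 - 3) × (5.6 - 6)/(12 - 6) × (5.6 - 9)/(12 - 9) = 0.010186

P(5.6) = (-7)×L_0(5.6) + 23×L_1(5.6) + (-14)×L_2(5.6) + (-14)×L_3(5.6) + 25×L_4(5.6)
P(5.6) = -9.973393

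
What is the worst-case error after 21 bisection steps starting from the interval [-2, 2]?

Bisection error bound: |error| ≤ (b-a)/2^n
|error| ≤ (2 - (-2))/2^21 = 4/2^21
|error| ≤ 0.0000019073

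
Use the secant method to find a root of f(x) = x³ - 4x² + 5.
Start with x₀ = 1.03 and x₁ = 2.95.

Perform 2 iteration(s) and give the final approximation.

f(x) = x³ - 4x² + 5
x₀ = 1.03, x₁ = 2.95

Secant formula: x_{n+1} = x_n - f(x_n)(x_n - x_{n-1})/(f(x_n) - f(x_{n-1}))

Iteration 1:
  f(1.030000) = 1.849127
  f(2.950000) = -4.137625
  x_2 = 2.950000 - (-4.137625)×(2.950000 - 1.030000)/(-4.137625 - 1.849127)
       = 1.623030
Iteration 2:
  f(2.950000) = -4.137625
  f(1.623030) = -1.261477
  x_3 = 1.623030 - (-1.261477)×(1.623030 - 2.950000)/(-1.261477 - (-4.137625))
       = 1.041022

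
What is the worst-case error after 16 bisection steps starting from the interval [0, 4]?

Bisection error bound: |error| ≤ (b-a)/2^n
|error| ≤ (4 - 0)/2^16 = 4/2^16
|error| ≤ 0.0000610352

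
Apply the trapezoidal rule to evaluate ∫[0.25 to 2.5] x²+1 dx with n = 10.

f(x) = x²+1
a = 0.25, b = 2.5, n = 10
h = (b - a)/n = 0.225000

Trapezoidal rule: (h/2)[f(x₀) + 2f(x₁) + 2f(x₂) + ... + f(xₙ)]

x_0 = 0.2500, f(x_0) = 1.062500, coefficient = 1
x_1 = 0.4750, f(x_1) = 1.225625, coefficient = 2
x_2 = 0.7000, f(x_2) = 1.490000, coefficient = 2
x_3 = 0.9250, f(x_3) = 1.855625, coefficient = 2
x_4 = 1.1500, f(x_4) = 2.322500, coefficient = 2
x_5 = 1.3750, f(x_5) = 2.890625, coefficient = 2
x_6 = 1.6000, f(x_6) = 3.560000, coefficient = 2
x_7 = 1.8250, f(x_7) = 4.330625, coefficient = 2
x_8 = 2.0500, f(x_8) = 5.202500, coefficient = 2
x_9 = 2.2750, f(x_9) = 6.175625, coefficient = 2
x_10 = 2.5000, f(x_10) = 7.250000, coefficient = 1

I ≈ (0.225000/2) × 66.418750 = 7.472109
Exact value: 7.453125
Error: 0.018984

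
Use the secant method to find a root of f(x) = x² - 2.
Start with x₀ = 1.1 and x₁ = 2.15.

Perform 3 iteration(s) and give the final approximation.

f(x) = x² - 2
x₀ = 1.1, x₁ = 2.15

Secant formula: x_{n+1} = x_n - f(x_n)(x_n - x_{n-1})/(f(x_n) - f(x_{n-1}))

Iteration 1:
  f(1.100000) = -0.790000
  f(2.150000) = 2.622500
  x_2 = 2.150000 - 2.622500×(2.150000 - 1.100000)/(2.622500 - (-0.790000))
       = 1.343077
Iteration 2:
  f(2.150000) = 2.622500
  f(1.343077) = -0.196144
  x_3 = 1.343077 - (-0.196144)×(1.343077 - 2.150000)/(-0.196144 - 2.622500)
       = 1.399229
Iteration 3:
  f(1.343077) = -0.196144
  f(1.399229) = -0.042158
  x_4 = 1.399229 - (-0.042158)×(1.399229 - 1.343077)/(-0.042158 - (-0.196144))
       = 1.414602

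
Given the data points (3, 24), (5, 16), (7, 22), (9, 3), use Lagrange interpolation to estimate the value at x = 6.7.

Lagrange interpolation formula:
P(x) = Σ yᵢ × Lᵢ(x)
where Lᵢ(x) = Π_{j≠i} (x - xⱼ)/(xᵢ - xⱼ)

L_0(6.7) = (6.7 - 5)/(3 - 5) × (6.7 - 7)/(3 - 7) × (6.7 - 9)/(3 - 9) = -0.024437
L_1(6.7) = (6.7 - 3)/(5 - 3) × (6.7 - 7)/(5 - 7) × (6.7 - 9)/(5 - 9) = 0.159562
L_2(6.7) = (6.7 - 3)/(7 - 3) × (6.7 - 5)/(7 - 5) × (6.7 - 9)/(7 - 9) = 0.904188
L_3(6.7) = (6.7 - 3)/(9 - 3) × (6.7 - 5)/(9 - 5) × (6.7 - 7)/(9 - 7) = -0.039312

P(6.7) = 24×L_0(6.7) + 16×L_1(6.7) + 22×L_2(6.7) + 3×L_3(6.7)
P(6.7) = 21.740687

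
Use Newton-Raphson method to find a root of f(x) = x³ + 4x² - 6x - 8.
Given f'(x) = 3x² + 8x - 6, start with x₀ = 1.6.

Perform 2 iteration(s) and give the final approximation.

f(x) = x³ + 4x² - 6x - 8
f'(x) = 3x² + 8x - 6
x₀ = 1.6

Newton-Raphson formula: x_{n+1} = x_n - f(x_n)/f'(x_n)

Iteration 1:
  f(1.600000) = -3.264000
  f'(1.600000) = 14.480000
  x_1 = 1.600000 - (-3.264000)/14.480000 = 1.825414
Iteration 2:
  f(1.825414) = 0.458596
  f'(1.825414) = 18.599728
  x_2 = 1.825414 - 0.458596/18.599728 = 1.800758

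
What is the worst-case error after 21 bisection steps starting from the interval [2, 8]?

Bisection error bound: |error| ≤ (b-a)/2^n
|error| ≤ (8 - 2)/2^21 = 6/2^21
|error| ≤ 0.0000028610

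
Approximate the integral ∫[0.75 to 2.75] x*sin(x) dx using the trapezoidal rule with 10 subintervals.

f(x) = x*sin(x)
a = 0.75, b = 2.75, n = 10
h = (b - a)/n = 0.200000

Trapezoidal rule: (h/2)[f(x₀) + 2f(x₁) + 2f(x₂) + ... + f(xₙ)]

x_0 = 0.7500, f(x_0) = 0.511229, coefficient = 1
x_1 = 0.9500, f(x_1) = 0.772745, coefficient = 2
x_2 = 1.1500, f(x_2) = 1.049679, coefficient = 2
x_3 = 1.3500, f(x_3) = 1.317227, coefficient = 2
x_4 = 1.5500, f(x_4) = 1.549665, coefficient = 2
x_5 = 1.7500, f(x_5) = 1.721975, coefficient = 2
x_6 = 1.9500, f(x_6) = 1.811471, coefficient = 2
x_7 = 2.1500, f(x_7) = 1.799332, coefficient = 2
x_8 = 2.3500, f(x_8) = 1.671962, coefficient = 2
x_9 = 2.5500, f(x_9) = 1.422093, coefficient = 2
x_10 = 2.7500, f(x_10) = 1.049568, coefficient = 1

I ≈ (0.200000/2) × 27.793096 = 2.779310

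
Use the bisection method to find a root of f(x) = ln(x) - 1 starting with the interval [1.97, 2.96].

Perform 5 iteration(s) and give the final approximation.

f(x) = ln(x) - 1
Initial interval: [1.97, 2.96]

Iteration 1:
  c_1 = (1.970000 + 2.960000)/2 = 2.465000
  f(c_1) = f(2.465000) = -0.097808
  f(a) × f(c) ≥ 0, new interval: [2.465000, 2.960000]
Iteration 2:
  c_2 = (2.465000 + 2.960000)/2 = 2.712500
  f(c_2) = f(2.712500) = -0.002129
  f(a) × f(c) ≥ 0, new interval: [2.712500, 2.960000]
Iteration 3:
  c_3 = (2.712500 + 2.960000)/2 = 2.836250
  f(c_3) = f(2.836250) = 0.042483
  f(a) × f(c) < 0, new interval: [2.712500, 2.836250]
Iteration 4:
  c_4 = (2.712500 + 2.836250)/2 = 2.774375
  f(c_4) = f(2.774375) = 0.020425
  f(a) × f(c) < 0, new interval: [2.712500, 2.774375]
Iteration 5:
  c_5 = (2.712500 + 2.774375)/2 = 2.743437
  f(c_5) = f(2.743437) = 0.009212
  f(a) × f(c) < 0, new interval: [2.712500, 2.743437]

After 5 iteration(s), the approximation is c_5 = 2.743437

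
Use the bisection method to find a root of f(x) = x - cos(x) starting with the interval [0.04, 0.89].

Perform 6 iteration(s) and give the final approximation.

f(x) = x - cos(x)
Initial interval: [0.04, 0.89]

Iteration 1:
  c_1 = (0.040000 + 0.890000)/2 = 0.465000
  f(c_1) = f(0.465000) = -0.428822
  f(a) × f(c) ≥ 0, new interval: [0.465000, 0.890000]
Iteration 2:
  c_2 = (0.465000 + 0.890000)/2 = 0.677500
  f(c_2) = f(0.677500) = -0.101642
  f(a) × f(c) ≥ 0, new interval: [0.677500, 0.890000]
Iteration 3:
  c_3 = (0.677500 + 0.890000)/2 = 0.783750
  f(c_3) = f(0.783750) = 0.075479
  f(a) × f(c) < 0, new interval: [0.677500, 0.783750]
Iteration 4:
  c_4 = (0.677500 + 0.783750)/2 = 0.730625
  f(c_4) = f(0.730625) = -0.014132
  f(a) × f(c) ≥ 0, new interval: [0.730625, 0.783750]
Iteration 5:
  c_5 = (0.730625 + 0.783750)/2 = 0.757187
  f(c_5) = f(0.757187) = 0.030417
  f(a) × f(c) < 0, new interval: [0.730625, 0.757187]
Iteration 6:
  c_6 = (0.730625 + 0.757187)/2 = 0.743906
  f(c_6) = f(0.743906) = 0.008077
  f(a) × f(c) < 0, new interval: [0.730625, 0.743906]

After 6 iteration(s), the approximation is c_6 = 0.743906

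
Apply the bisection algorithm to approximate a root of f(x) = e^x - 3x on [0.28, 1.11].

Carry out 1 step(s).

f(x) = e^x - 3x
Initial interval: [0.28, 1.11]

Iteration 1:
  c_1 = (0.280000 + 1.110000)/2 = 0.695000
  f(c_1) = f(0.695000) = -0.081291
  f(a) × f(c) < 0, new interval: [0.280000, 0.695000]

After 1 iteration(s), the approximation is c_1 = 0.695000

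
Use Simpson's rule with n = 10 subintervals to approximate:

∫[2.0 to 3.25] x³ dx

f(x) = x³
a = 2.0, b = 3.25, n = 10
h = (b - a)/n = 0.125000

Simpson's rule: (h/3)[f(x₀) + 4f(x₁) + 2f(x₂) + ... + f(xₙ)]

x_0 = 2.0000, f(x_0) = 8.000000, coefficient = 1
x_1 = 2.1250, f(x_1) = 9.595703, coefficient = 4
x_2 = 2.2500, f(x_2) = 11.390625, coefficient = 2
x_3 = 2.3750, f(x_3) = 13.396484, coefficient = 4
x_4 = 2.5000, f(x_4) = 15.625000, coefficient = 2
x_5 = 2.6250, f(x_5) = 18.087891, coefficient = 4
x_6 = 2.7500, f(x_6) = 20.796875, coefficient = 2
x_7 = 2.8750, f(x_7) = 23.763672, coefficient = 4
x_8 = 3.0000, f(x_8) = 27.000000, coefficient = 2
x_9 = 3.1250, f(x_9) = 30.517578, coefficient = 4
x_10 = 3.2500, f(x_10) = 34.328125, coefficient = 1

I ≈ (0.125000/3) × 573.398438 = 23.891602
Exact value: 23.891602
Error: 0.000000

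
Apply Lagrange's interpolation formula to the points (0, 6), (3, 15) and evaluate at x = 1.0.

Lagrange interpolation formula:
P(x) = Σ yᵢ × Lᵢ(x)
where Lᵢ(x) = Π_{j≠i} (x - xⱼ)/(xᵢ - xⱼ)

L_0(1.0) = (1.0 - 3)/(0 - 3) = 0.666667
L_1(1.0) = (1.0 - 0)/(3 - 0) = 0.333333

P(1.0) = 6×L_0(1.0) + 15×L_1(1.0)
P(1.0) = 9.000000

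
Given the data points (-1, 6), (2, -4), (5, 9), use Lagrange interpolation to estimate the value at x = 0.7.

Lagrange interpolation formula:
P(x) = Σ yᵢ × Lᵢ(x)
where Lᵢ(x) = Π_{j≠i} (x - xⱼ)/(xᵢ - xⱼ)

L_0(0.7) = (0.7 - 2)/(-1 - 2) × (0.7 - 5)/(-1 - 5) = 0.310556
L_1(0.7) = (0.7 - (-1))/(2 - (-1)) × (0.7 - 5)/(2 - 5) = 0.812222
L_2(0.7) = (0.7 - (-1))/(5 - (-1)) × (0.7 - 2)/(5 - 2) = -0.122778

P(0.7) = 6×L_0(0.7) + (-4)×L_1(0.7) + 9×L_2(0.7)
P(0.7) = -2.490556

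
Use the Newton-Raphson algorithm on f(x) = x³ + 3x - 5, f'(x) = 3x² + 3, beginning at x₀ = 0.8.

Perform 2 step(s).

f(x) = x³ + 3x - 5
f'(x) = 3x² + 3
x₀ = 0.8

Newton-Raphson formula: x_{n+1} = x_n - f(x_n)/f'(x_n)

Iteration 1:
  f(0.800000) = -2.088000
  f'(0.800000) = 4.920000
  x_1 = 0.800000 - (-2.088000)/4.920000 = 1.224390
Iteration 2:
  f(1.224390) = 0.508693
  f'(1.224390) = 7.497394
  x_2 = 1.224390 - 0.508693/7.497394 = 1.156541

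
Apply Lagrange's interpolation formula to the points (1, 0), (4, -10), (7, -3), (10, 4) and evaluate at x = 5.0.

Lagrange interpolation formula:
P(x) = Σ yᵢ × Lᵢ(x)
where Lᵢ(x) = Π_{j≠i} (x - xⱼ)/(xᵢ - xⱼ)

L_0(5.0) = (5.0 - 4)/(1 - 4) × (5.0 - 7)/(1 - 7) × (5.0 - 10)/(1 - 10) = -0.061728
L_1(5.0) = (5.0 - 1)/(4 - 1) × (5.0 - 7)/(4 - 7) × (5.0 - 10)/(4 - 10) = 0.740741
L_2(5.0) = (5.0 - 1)/(7 - 1) × (5.0 - 4)/(7 - 4) × (5.0 - 10)/(7 - 10) = 0.370370
L_3(5.0) = (5.0 - 1)/(10 - 1) × (5.0 - 4)/(10 - 4) × (5.0 - 7)/(10 - 7) = -0.049383

P(5.0) = 0×L_0(5.0) + (-10)×L_1(5.0) + (-3)×L_2(5.0) + 4×L_3(5.0)
P(5.0) = -8.716049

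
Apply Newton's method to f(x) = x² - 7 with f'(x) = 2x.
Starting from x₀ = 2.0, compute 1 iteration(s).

f(x) = x² - 7
f'(x) = 2x
x₀ = 2.0

Newton-Raphson formula: x_{n+1} = x_n - f(x_n)/f'(x_n)

Iteration 1:
  f(2.000000) = -3.000000
  f'(2.000000) = 4.000000
  x_1 = 2.000000 - (-3.000000)/4.000000 = 2.750000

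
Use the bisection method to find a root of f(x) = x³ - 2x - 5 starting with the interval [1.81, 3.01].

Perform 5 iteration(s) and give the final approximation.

f(x) = x³ - 2x - 5
Initial interval: [1.81, 3.01]

Iteration 1:
  c_1 = (1.810000 + 3.010000)/2 = 2.410000
  f(c_1) = f(2.410000) = 4.177521
  f(a) × f(c) < 0, new interval: [1.810000, 2.410000]
Iteration 2:
  c_2 = (1.810000 + 2.410000)/2 = 2.110000
  f(c_2) = f(2.110000) = 0.173931
  f(a) × f(c) < 0, new interval: [1.810000, 2.110000]
Iteration 3:
  c_3 = (1.810000 + 2.110000)/2 = 1.960000
  f(c_3) = f(1.960000) = -1.390464
  f(a) × f(c) ≥ 0, new interval: [1.960000, 2.110000]
Iteration 4:
  c_4 = (1.960000 + 2.110000)/2 = 2.035000
  f(c_4) = f(2.035000) = -0.642607
  f(a) × f(c) ≥ 0, new interval: [2.035000, 2.110000]
Iteration 5:
  c_5 = (2.035000 + 2.110000)/2 = 2.072500
  f(c_5) = f(2.072500) = -0.243081
  f(a) × f(c) ≥ 0, new interval: [2.072500, 2.110000]

After 5 iteration(s), the approximation is c_5 = 2.072500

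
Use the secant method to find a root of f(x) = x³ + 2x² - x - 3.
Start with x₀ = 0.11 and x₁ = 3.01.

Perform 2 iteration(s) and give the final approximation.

f(x) = x³ + 2x² - x - 3
x₀ = 0.11, x₁ = 3.01

Secant formula: x_{n+1} = x_n - f(x_n)(x_n - x_{n-1})/(f(x_n) - f(x_{n-1}))

Iteration 1:
  f(0.110000) = -3.084469
  f(3.010000) = 39.381101
  x_2 = 3.010000 - 39.381101×(3.010000 - 0.110000)/(39.381101 - (-3.084469))
       = 0.320640
Iteration 2:
  f(3.010000) = 39.381101
  f(0.320640) = -3.082055
  x_3 = 0.320640 - (-3.082055)×(0.320640 - 3.010000)/(-3.082055 - 39.381101)
       = 0.515839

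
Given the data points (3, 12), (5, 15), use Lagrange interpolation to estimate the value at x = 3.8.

Lagrange interpolation formula:
P(x) = Σ yᵢ × Lᵢ(x)
where Lᵢ(x) = Π_{j≠i} (x - xⱼ)/(xᵢ - xⱼ)

L_0(3.8) = (3.8 - 5)/(3 - 5) = 0.600000
L_1(3.8) = (3.8 - 3)/(5 - 3) = 0.400000

P(3.8) = 12×L_0(3.8) + 15×L_1(3.8)
P(3.8) = 13.200000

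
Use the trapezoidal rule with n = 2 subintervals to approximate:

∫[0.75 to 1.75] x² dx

f(x) = x²
a = 0.75, b = 1.75, n = 2
h = (b - a)/n = 0.500000

Trapezoidal rule: (h/2)[f(x₀) + 2f(x₁) + 2f(x₂) + ... + f(xₙ)]

x_0 = 0.7500, f(x_0) = 0.562500, coefficient = 1
x_1 = 1.2500, f(x_1) = 1.562500, coefficient = 2
x_2 = 1.7500, f(x_2) = 3.062500, coefficient = 1

I ≈ (0.500000/2) × 6.750000 = 1.687500
Exact value: 1.645833
Error: 0.041667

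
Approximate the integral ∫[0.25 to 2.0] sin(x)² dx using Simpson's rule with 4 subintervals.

f(x) = sin(x)²
a = 0.25, b = 2.0, n = 4
h = (b - a)/n = 0.437500

Simpson's rule: (h/3)[f(x₀) + 4f(x₁) + 2f(x₂) + ... + f(xₙ)]

x_0 = 0.2500, f(x_0) = 0.061209, coefficient = 1
x_1 = 0.6875, f(x_1) = 0.402726, coefficient = 4
x_2 = 1.1250, f(x_2) = 0.814087, coefficient = 2
x_3 = 1.5625, f(x_3) = 0.999931, coefficient = 4
x_4 = 2.0000, f(x_4) = 0.826822, coefficient = 1

I ≈ (0.437500/3) × 8.126833 = 1.185163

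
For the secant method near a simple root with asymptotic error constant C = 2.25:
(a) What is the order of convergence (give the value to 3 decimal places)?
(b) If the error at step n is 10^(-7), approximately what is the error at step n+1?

(a) Secant method has superlinear convergence with order φ = (1+√5)/2 ≈ 1.618.
    This means |e_{n+1}| ≈ C|e_n|^1.618.

(b) With |e_n| = 10^(-7) and C = 2.25:
    |e_{n+1}| ≈ 2.25 × (10^(-7))^1.618 = 2.25 × 10^(-11.33)

(a) ≈ 1.618 (golden ratio); (b) |e_{n+1}| ≈ 1.062e-11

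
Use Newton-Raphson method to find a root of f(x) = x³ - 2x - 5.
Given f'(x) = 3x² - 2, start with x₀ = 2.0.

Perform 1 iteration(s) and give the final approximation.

f(x) = x³ - 2x - 5
f'(x) = 3x² - 2
x₀ = 2.0

Newton-Raphson formula: x_{n+1} = x_n - f(x_n)/f'(x_n)

Iteration 1:
  f(2.000000) = -1.000000
  f'(2.000000) = 10.000000
  x_1 = 2.000000 - (-1.000000)/10.000000 = 2.100000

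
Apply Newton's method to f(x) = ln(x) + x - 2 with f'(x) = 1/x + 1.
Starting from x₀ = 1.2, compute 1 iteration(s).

f(x) = ln(x) + x - 2
f'(x) = 1/x + 1
x₀ = 1.2

Newton-Raphson formula: x_{n+1} = x_n - f(x_n)/f'(x_n)

Iteration 1:
  f(1.200000) = -0.617678
  f'(1.200000) = 1.833333
  x_1 = 1.200000 - (-0.617678)/1.833333 = 1.536916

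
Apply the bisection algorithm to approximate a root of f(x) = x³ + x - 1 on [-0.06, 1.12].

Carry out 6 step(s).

f(x) = x³ + x - 1
Initial interval: [-0.06, 1.12]

Iteration 1:
  c_1 = (-0.060000 + 1.120000)/2 = 0.530000
  f(c_1) = f(0.530000) = -0.321123
  f(a) × f(c) ≥ 0, new interval: [0.530000, 1.120000]
Iteration 2:
  c_2 = (0.530000 + 1.120000)/2 = 0.825000
  f(c_2) = f(0.825000) = 0.386516
  f(a) × f(c) < 0, new interval: [0.530000, 0.825000]
Iteration 3:
  c_3 = (0.530000 + 0.825000)/2 = 0.677500
  f(c_3) = f(0.677500) = -0.011523
  f(a) × f(c) ≥ 0, new interval: [0.677500, 0.825000]
Iteration 4:
  c_4 = (0.677500 + 0.825000)/2 = 0.751250
  f(c_4) = f(0.751250) = 0.175238
  f(a) × f(c) < 0, new interval: [0.677500, 0.751250]
Iteration 5:
  c_5 = (0.677500 + 0.751250)/2 = 0.714375
  f(c_5) = f(0.714375) = 0.078943
  f(a) × f(c) < 0, new interval: [0.677500, 0.714375]
Iteration 6:
  c_6 = (0.677500 + 0.714375)/2 = 0.695937
  f(c_6) = f(0.695937) = 0.033000
  f(a) × f(c) < 0, new interval: [0.677500, 0.695937]

After 6 iteration(s), the approximation is c_6 = 0.695937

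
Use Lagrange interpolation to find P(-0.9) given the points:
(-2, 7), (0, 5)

Lagrange interpolation formula:
P(x) = Σ yᵢ × Lᵢ(x)
where Lᵢ(x) = Π_{j≠i} (x - xⱼ)/(xᵢ - xⱼ)

L_0(-0.9) = (-0.9 - 0)/(-2 - 0) = 0.450000
L_1(-0.9) = (-0.9 - (-2))/(0 - (-2)) = 0.550000

P(-0.9) = 7×L_0(-0.9) + 5×L_1(-0.9)
P(-0.9) = 5.900000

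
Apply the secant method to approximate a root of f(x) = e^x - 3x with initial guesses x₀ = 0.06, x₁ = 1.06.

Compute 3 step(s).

f(x) = e^x - 3x
x₀ = 0.06, x₁ = 1.06

Secant formula: x_{n+1} = x_n - f(x_n)(x_n - x_{n-1})/(f(x_n) - f(x_{n-1}))

Iteration 1:
  f(0.060000) = 0.881837
  f(1.060000) = -0.293629
  x_2 = 1.060000 - (-0.293629)×(1.060000 - 0.060000)/(-0.293629 - 0.881837)
       = 0.810202
Iteration 2:
  f(1.060000) = -0.293629
  f(0.810202) = -0.182244
  x_3 = 0.810202 - (-0.182244)×(0.810202 - 1.060000)/(-0.182244 - (-0.293629))
       = 0.401493
Iteration 3:
  f(0.810202) = -0.182244
  f(0.401493) = 0.289575
  x_4 = 0.401493 - 0.289575×(0.401493 - 0.810202)/(0.289575 - (-0.182244))
       = 0.652335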